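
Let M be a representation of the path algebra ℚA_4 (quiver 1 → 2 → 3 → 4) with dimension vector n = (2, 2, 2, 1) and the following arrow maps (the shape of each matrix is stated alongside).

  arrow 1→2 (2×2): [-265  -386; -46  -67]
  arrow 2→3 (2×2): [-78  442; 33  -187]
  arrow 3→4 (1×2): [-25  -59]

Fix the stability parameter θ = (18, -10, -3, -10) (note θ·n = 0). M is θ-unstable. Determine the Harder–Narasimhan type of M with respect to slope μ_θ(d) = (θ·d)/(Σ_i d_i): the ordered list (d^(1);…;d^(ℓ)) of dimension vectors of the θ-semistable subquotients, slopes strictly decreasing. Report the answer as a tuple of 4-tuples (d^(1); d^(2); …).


Interval decomposition of M: I[1,2], I[1,4], I[3,3].
HN type (ℓ=3): μ^(1)=4; μ^(2)=-5/4; μ^(3)=-3

((1, 1, 0, 0); (1, 1, 1, 1); (0, 0, 1, 0))


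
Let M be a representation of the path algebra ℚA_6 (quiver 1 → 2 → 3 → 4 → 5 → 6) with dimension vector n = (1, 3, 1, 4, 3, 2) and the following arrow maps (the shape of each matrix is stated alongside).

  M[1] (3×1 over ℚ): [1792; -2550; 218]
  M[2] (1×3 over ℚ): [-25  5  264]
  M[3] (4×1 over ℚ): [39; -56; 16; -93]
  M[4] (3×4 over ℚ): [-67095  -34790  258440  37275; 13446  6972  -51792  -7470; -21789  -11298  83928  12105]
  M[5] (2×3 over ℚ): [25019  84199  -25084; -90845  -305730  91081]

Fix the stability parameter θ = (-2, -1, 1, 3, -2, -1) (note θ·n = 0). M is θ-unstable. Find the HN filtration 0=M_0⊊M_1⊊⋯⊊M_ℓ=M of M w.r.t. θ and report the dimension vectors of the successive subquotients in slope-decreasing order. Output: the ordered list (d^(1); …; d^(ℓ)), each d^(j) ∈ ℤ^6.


Barcode: M ≅ I[1,4], I[2,2]^2, I[4,4]^2, I[4,6], I[5,5], I[5,6]. HN layers by μ_θ (5 steps, strictly decreasing):
  μ^(1)=3; μ^(2)=1; μ^(3)=0; μ^(4)=-1; μ^(5)=-2

((0, 0, 0, 3, 0, 0); (0, 0, 1, 0, 0, 0); (0, 0, 0, 1, 1, 1); (0, 3, 0, 0, 0, 1); (1, 0, 0, 0, 2, 0))


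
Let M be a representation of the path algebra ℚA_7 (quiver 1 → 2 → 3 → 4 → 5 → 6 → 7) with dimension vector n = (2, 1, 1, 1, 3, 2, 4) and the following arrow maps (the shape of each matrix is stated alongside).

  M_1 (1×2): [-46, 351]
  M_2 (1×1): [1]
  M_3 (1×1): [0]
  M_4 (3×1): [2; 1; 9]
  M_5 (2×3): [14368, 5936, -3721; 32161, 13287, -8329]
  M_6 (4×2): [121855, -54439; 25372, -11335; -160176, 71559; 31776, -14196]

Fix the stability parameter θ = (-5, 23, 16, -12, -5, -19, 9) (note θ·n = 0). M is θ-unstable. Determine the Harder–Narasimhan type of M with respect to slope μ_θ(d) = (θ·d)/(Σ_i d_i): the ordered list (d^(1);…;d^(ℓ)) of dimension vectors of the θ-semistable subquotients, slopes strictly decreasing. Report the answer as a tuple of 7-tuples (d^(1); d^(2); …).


Barcode: M ≅ I[1,1], I[1,3], I[4,7], I[5,5], I[5,7], I[7,7]^2. HN layers by μ_θ (4 steps, strictly decreasing):
  μ^(1)=39/2; μ^(2)=9; μ^(3)=-5; μ^(4)=-12

((0, 1, 1, 0, 0, 0, 0); (0, 0, 0, 0, 0, 0, 4); (2, 0, 0, 0, 1, 0, 0); (0, 0, 0, 1, 2, 2, 0))


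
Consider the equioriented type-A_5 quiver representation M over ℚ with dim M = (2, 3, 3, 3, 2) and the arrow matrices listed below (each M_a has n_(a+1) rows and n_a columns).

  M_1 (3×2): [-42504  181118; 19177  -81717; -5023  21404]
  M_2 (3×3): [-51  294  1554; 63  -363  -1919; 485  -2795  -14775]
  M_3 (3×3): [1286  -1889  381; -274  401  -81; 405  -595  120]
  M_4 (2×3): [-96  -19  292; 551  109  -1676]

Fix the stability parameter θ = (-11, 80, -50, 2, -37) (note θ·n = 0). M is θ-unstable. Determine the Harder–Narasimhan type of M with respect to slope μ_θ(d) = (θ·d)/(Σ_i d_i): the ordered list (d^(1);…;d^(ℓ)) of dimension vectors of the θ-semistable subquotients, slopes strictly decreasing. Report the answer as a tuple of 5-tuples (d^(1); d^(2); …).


Via rank(M_{q-1}∘⋯∘M_p): M ≅ I[1,2], I[1,4], I[2,3], I[3,5], I[4,5].
μ_θ-semistable layers: μ^(1)=80; μ^(2)=15; μ^(3)=32/3; μ^(4)=-11; μ^(5)=-35/2; μ^(6)=-50

((0, 1, 0, 0, 0); (0, 1, 1, 0, 0); (0, 1, 1, 1, 0); (2, 0, 0, 0, 0); (0, 0, 0, 2, 2); (0, 0, 1, 0, 0))


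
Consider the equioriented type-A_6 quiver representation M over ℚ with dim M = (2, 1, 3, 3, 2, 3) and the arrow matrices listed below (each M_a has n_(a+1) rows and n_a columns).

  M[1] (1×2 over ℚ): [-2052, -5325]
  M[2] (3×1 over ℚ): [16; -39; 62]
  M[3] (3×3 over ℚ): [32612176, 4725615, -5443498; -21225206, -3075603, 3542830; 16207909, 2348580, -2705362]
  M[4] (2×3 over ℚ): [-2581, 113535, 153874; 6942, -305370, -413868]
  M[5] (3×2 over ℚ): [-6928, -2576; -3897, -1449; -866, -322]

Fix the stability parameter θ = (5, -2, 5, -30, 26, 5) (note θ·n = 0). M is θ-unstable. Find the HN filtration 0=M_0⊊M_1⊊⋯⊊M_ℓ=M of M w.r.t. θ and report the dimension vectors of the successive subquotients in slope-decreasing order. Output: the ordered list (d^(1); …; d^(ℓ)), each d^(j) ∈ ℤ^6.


Interval decomposition of M: I[1,1], I[1,4], I[3,3], I[3,4], I[4,6], I[5,5], I[6,6]^2.
HN type (ℓ=6): μ^(1)=26; μ^(2)=31/2; μ^(3)=5; μ^(4)=-11/2; μ^(5)=-25/2; μ^(6)=-30

((0, 0, 0, 0, 1, 0); (0, 0, 0, 0, 1, 1); (1, 0, 1, 0, 0, 2); (1, 1, 1, 1, 0, 0); (0, 0, 1, 1, 0, 0); (0, 0, 0, 1, 0, 0))


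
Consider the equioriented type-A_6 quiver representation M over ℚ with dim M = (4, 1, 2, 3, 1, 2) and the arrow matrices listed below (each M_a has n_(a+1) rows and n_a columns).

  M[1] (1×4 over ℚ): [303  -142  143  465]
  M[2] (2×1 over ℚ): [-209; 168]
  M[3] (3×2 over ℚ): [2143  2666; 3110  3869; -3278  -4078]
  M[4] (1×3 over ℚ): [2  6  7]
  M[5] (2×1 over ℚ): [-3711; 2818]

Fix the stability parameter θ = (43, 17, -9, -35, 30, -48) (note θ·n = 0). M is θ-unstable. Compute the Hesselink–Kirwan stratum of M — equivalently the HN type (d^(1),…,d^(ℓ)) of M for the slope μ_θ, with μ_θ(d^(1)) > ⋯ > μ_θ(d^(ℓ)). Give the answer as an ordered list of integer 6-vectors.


Via rank(M_{q-1}∘⋯∘M_p): M ≅ I[1,1]^3, I[1,4], I[3,4], I[4,6], I[6,6].
μ_θ-semistable layers: μ^(1)=43; μ^(2)=4; μ^(3)=-9; μ^(4)=-22; μ^(5)=-35; μ^(6)=-48

((3, 0, 0, 0, 0, 0); (1, 1, 1, 1, 0, 0); (0, 0, 0, 0, 1, 1); (0, 0, 1, 1, 0, 0); (0, 0, 0, 1, 0, 0); (0, 0, 0, 0, 0, 1))


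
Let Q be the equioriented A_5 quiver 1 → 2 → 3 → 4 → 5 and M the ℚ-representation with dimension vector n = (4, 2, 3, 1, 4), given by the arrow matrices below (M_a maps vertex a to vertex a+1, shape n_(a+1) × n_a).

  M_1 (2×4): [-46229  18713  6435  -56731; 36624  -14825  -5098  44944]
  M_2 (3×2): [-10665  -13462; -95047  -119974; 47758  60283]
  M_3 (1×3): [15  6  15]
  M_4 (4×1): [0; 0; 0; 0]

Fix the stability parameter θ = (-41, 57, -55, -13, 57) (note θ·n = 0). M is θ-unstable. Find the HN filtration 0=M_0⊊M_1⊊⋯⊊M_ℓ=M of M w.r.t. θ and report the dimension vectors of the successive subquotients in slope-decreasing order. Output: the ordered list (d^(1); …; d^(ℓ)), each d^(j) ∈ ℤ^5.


Barcode: M ≅ I[1,1]^2, I[1,3], I[1,4], I[3,3], I[5,5]^4. HN layers by μ_θ (5 steps, strictly decreasing):
  μ^(1)=57; μ^(2)=1; μ^(3)=-11/3; μ^(4)=-41; μ^(5)=-55

((0, 0, 0, 0, 4); (0, 1, 1, 0, 0); (0, 1, 1, 1, 0); (4, 0, 0, 0, 0); (0, 0, 1, 0, 0))


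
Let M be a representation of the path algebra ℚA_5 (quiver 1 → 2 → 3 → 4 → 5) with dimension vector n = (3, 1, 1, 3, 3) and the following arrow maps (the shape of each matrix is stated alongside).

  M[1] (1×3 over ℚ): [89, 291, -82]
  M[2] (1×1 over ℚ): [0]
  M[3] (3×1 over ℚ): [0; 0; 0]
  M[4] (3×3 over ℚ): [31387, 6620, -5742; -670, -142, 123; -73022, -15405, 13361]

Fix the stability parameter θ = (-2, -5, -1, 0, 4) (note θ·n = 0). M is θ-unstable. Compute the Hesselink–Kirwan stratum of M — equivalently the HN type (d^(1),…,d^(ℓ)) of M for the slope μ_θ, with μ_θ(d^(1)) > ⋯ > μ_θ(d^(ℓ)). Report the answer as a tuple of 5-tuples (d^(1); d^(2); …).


Barcode: M ≅ I[1,1]^2, I[1,2], I[3,3], I[4,5]^3. HN layers by μ_θ (5 steps, strictly decreasing):
  μ^(1)=4; μ^(2)=0; μ^(3)=-1; μ^(4)=-2; μ^(5)=-7/2

((0, 0, 0, 0, 3); (0, 0, 0, 3, 0); (0, 0, 1, 0, 0); (2, 0, 0, 0, 0); (1, 1, 0, 0, 0))


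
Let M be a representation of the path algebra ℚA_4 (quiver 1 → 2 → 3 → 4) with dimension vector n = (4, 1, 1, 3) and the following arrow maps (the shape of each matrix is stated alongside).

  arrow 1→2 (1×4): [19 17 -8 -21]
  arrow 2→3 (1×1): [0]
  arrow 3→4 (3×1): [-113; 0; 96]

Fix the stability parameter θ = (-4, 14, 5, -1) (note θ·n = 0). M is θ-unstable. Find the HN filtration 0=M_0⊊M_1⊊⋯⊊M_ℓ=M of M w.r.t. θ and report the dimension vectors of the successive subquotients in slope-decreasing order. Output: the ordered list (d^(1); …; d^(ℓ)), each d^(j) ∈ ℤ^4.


Via rank(M_{q-1}∘⋯∘M_p): M ≅ I[1,1]^3, I[1,2], I[3,4], I[4,4]^2.
μ_θ-semistable layers: μ^(1)=14; μ^(2)=2; μ^(3)=-1; μ^(4)=-4

((0, 1, 0, 0); (0, 0, 1, 1); (0, 0, 0, 2); (4, 0, 0, 0))


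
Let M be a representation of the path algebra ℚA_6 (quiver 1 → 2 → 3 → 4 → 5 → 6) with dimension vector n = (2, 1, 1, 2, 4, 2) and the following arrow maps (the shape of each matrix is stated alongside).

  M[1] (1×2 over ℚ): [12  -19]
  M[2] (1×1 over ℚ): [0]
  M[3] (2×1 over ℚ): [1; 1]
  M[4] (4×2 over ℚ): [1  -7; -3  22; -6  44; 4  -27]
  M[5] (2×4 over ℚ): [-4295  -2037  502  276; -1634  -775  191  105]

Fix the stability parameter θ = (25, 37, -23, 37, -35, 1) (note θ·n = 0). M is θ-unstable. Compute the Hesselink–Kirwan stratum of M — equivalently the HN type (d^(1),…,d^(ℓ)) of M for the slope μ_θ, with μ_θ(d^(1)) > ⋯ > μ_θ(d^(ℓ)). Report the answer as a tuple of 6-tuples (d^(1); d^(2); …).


Via rank(M_{q-1}∘⋯∘M_p): M ≅ I[1,1], I[1,2], I[3,6], I[4,6], I[5,5]^2.
μ_θ-semistable layers: μ^(1)=37; μ^(2)=25; μ^(3)=1; μ^(4)=-23; μ^(5)=-35

((0, 1, 0, 0, 0, 0); (2, 0, 0, 0, 0, 0); (0, 0, 0, 2, 2, 2); (0, 0, 1, 0, 0, 0); (0, 0, 0, 0, 2, 0))


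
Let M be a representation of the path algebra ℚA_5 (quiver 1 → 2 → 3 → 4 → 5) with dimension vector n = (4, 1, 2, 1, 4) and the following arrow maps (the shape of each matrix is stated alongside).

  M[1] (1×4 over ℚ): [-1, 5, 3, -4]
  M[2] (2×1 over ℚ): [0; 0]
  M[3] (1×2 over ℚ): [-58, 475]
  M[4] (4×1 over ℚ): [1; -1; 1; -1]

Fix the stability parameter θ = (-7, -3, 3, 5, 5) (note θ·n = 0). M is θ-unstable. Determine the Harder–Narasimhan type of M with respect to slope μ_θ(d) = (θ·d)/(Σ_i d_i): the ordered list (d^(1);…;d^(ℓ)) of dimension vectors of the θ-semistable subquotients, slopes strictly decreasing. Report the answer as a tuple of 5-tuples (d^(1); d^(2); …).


Via rank(M_{q-1}∘⋯∘M_p): M ≅ I[1,1]^3, I[1,2], I[3,3], I[3,5], I[5,5]^3.
μ_θ-semistable layers: μ^(1)=5; μ^(2)=3; μ^(3)=-3; μ^(4)=-7

((0, 0, 0, 1, 4); (0, 0, 2, 0, 0); (0, 1, 0, 0, 0); (4, 0, 0, 0, 0))


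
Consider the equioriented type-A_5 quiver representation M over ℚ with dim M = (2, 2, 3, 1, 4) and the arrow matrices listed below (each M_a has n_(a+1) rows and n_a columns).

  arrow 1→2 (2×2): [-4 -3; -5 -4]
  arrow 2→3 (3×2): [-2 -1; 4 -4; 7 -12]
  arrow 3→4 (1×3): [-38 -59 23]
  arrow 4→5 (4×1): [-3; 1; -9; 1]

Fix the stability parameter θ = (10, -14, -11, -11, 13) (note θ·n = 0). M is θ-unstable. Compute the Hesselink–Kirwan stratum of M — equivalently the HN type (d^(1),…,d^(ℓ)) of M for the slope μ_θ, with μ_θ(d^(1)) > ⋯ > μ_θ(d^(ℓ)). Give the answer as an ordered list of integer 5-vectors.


Interval decomposition of M: I[1,3], I[1,5], I[3,3], I[5,5]^3.
HN type (ℓ=4): μ^(1)=13; μ^(2)=-5; μ^(3)=-13/2; μ^(4)=-11

((0, 0, 0, 0, 4); (1, 1, 1, 0, 0); (1, 1, 1, 1, 0); (0, 0, 1, 0, 0))


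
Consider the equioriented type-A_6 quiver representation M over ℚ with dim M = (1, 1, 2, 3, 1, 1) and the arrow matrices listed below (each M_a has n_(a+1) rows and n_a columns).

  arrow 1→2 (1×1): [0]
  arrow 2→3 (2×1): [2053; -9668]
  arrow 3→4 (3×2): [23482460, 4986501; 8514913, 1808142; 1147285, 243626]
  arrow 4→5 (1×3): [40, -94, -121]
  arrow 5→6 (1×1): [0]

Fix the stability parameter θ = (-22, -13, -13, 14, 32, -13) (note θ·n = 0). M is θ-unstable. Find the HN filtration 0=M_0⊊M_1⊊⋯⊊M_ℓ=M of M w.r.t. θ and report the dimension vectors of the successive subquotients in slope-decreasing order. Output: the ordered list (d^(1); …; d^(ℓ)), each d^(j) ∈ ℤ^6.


Interval decomposition of M: I[1,1], I[2,5], I[3,4], I[4,4], I[6,6].
HN type (ℓ=4): μ^(1)=32; μ^(2)=14; μ^(3)=-13; μ^(4)=-22

((0, 0, 0, 0, 1, 0); (0, 0, 0, 3, 0, 0); (0, 1, 2, 0, 0, 1); (1, 0, 0, 0, 0, 0))


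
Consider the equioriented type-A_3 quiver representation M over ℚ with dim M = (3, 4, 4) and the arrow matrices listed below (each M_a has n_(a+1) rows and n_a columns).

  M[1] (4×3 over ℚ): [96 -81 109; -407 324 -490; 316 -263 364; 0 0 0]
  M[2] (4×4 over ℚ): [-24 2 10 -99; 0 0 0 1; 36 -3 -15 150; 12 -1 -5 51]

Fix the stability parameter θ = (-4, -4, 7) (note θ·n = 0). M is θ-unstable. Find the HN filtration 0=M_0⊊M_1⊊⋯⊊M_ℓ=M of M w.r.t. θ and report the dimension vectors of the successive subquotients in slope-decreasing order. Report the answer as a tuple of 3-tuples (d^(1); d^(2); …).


Via rank(M_{q-1}∘⋯∘M_p): M ≅ I[1,2]^2, I[1,3], I[2,3], I[3,3]^2.
μ_θ-semistable layers: μ^(1)=7; μ^(2)=-4

((0, 0, 4); (3, 4, 0))


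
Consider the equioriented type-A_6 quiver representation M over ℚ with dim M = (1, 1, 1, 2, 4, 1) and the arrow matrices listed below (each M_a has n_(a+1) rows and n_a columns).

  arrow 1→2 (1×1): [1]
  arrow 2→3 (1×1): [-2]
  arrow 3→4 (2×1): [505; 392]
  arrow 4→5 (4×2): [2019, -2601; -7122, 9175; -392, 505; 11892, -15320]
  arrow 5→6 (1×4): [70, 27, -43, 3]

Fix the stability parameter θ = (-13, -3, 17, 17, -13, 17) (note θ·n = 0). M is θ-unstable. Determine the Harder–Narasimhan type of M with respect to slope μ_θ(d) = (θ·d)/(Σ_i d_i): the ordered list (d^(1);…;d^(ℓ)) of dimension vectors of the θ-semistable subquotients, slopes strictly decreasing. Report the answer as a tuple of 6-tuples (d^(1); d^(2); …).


Barcode: M ≅ I[1,5], I[4,6], I[5,5]^2. HN layers by μ_θ (5 steps, strictly decreasing):
  μ^(1)=17; μ^(2)=7; μ^(3)=2; μ^(4)=-3; μ^(5)=-13

((0, 0, 0, 0, 0, 1); (0, 0, 1, 1, 1, 0); (0, 0, 0, 1, 1, 0); (0, 1, 0, 0, 0, 0); (1, 0, 0, 0, 2, 0))


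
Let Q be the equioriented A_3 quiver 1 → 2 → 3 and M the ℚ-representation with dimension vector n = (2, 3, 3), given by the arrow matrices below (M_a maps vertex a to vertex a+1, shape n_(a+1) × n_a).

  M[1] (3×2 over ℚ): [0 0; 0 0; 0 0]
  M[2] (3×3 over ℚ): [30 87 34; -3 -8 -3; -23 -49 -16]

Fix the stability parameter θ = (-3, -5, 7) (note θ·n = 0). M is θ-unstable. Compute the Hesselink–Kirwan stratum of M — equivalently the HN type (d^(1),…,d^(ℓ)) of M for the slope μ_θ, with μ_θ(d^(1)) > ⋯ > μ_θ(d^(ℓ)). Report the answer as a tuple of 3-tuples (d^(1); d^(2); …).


Barcode: M ≅ I[1,1]^2, I[2,3]^3. HN layers by μ_θ (3 steps, strictly decreasing):
  μ^(1)=7; μ^(2)=-3; μ^(3)=-5

((0, 0, 3); (2, 0, 0); (0, 3, 0))


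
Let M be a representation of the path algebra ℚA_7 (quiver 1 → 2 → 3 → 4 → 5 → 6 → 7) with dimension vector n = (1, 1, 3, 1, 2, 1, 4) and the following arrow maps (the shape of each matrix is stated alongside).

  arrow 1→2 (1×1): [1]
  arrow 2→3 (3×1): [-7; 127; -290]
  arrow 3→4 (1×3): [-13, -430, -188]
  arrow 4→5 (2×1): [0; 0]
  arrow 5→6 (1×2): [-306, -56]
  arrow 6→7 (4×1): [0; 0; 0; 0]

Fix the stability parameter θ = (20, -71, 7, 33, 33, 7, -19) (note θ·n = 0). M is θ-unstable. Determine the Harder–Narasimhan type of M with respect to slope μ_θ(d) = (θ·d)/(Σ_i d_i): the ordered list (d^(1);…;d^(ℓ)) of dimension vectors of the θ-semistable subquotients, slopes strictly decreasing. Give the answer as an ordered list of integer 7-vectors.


Barcode: M ≅ I[1,4], I[3,3]^2, I[5,5], I[5,6], I[7,7]^4. HN layers by μ_θ (5 steps, strictly decreasing):
  μ^(1)=33; μ^(2)=20; μ^(3)=7; μ^(4)=-19; μ^(5)=-51/2

((0, 0, 0, 1, 1, 0, 0); (0, 0, 0, 0, 1, 1, 0); (0, 0, 3, 0, 0, 0, 0); (0, 0, 0, 0, 0, 0, 4); (1, 1, 0, 0, 0, 0, 0))


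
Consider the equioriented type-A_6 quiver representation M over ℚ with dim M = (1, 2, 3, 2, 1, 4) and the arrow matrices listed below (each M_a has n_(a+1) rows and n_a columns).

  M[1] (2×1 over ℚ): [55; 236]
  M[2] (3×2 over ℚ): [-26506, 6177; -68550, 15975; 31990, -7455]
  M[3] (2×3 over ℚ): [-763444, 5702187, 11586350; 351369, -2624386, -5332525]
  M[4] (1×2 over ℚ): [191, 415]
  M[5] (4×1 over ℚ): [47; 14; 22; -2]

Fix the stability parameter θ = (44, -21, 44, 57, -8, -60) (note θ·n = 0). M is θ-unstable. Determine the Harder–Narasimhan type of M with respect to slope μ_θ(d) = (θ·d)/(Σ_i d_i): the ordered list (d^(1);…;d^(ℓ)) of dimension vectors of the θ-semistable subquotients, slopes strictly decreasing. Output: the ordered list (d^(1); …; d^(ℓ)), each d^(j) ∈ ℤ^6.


Via rank(M_{q-1}∘⋯∘M_p): M ≅ I[1,6], I[2,2], I[3,3], I[3,4], I[6,6]^3.
μ_θ-semistable layers: μ^(1)=57; μ^(2)=44; μ^(3)=28/3; μ^(4)=-21; μ^(5)=-60

((0, 0, 0, 1, 0, 0); (0, 0, 2, 0, 0, 0); (1, 1, 1, 1, 1, 1); (0, 1, 0, 0, 0, 0); (0, 0, 0, 0, 0, 3))


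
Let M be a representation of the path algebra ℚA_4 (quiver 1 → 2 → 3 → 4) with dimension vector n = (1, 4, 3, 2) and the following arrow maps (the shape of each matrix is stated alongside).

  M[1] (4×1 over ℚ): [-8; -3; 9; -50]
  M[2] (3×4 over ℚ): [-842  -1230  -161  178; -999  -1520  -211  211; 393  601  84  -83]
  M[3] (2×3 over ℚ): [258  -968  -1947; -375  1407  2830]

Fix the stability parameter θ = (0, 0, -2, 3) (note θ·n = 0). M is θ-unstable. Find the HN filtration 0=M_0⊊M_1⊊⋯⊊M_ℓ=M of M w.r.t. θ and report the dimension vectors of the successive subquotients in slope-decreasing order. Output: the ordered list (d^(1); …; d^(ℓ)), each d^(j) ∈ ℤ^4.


Barcode: M ≅ I[1,4], I[2,2], I[2,3], I[2,4]. HN layers by μ_θ (4 steps, strictly decreasing):
  μ^(1)=3; μ^(2)=0; μ^(3)=-2/3; μ^(4)=-1

((0, 0, 0, 2); (0, 1, 0, 0); (1, 1, 1, 0); (0, 2, 2, 0))


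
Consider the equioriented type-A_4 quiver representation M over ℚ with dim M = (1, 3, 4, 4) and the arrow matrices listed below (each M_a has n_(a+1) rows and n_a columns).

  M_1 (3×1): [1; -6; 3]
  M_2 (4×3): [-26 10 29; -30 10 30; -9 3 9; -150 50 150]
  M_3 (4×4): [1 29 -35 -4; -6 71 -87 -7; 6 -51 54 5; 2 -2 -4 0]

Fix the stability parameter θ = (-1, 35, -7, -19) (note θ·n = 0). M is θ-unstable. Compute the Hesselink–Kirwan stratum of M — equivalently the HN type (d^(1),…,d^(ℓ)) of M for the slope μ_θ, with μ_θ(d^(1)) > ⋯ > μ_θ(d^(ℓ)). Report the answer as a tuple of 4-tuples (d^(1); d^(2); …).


Interval decomposition of M: I[1,4], I[2,2], I[2,4], I[3,3], I[3,4], I[4,4].
HN type (ℓ=6): μ^(1)=35; μ^(2)=3; μ^(3)=-1; μ^(4)=-7; μ^(5)=-13; μ^(6)=-19

((0, 1, 0, 0); (0, 2, 2, 2); (1, 0, 0, 0); (0, 0, 1, 0); (0, 0, 1, 1); (0, 0, 0, 1))


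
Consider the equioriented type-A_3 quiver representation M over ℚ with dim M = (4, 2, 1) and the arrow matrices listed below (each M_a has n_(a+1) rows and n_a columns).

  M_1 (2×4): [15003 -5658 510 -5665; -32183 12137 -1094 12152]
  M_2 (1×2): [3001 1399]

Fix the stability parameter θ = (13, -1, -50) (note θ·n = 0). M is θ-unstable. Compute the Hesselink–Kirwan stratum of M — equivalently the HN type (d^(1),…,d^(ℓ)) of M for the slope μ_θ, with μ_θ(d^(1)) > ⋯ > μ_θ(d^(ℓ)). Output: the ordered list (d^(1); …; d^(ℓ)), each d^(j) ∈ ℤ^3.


Via rank(M_{q-1}∘⋯∘M_p): M ≅ I[1,1]^2, I[1,2], I[1,3].
μ_θ-semistable layers: μ^(1)=13; μ^(2)=6; μ^(3)=-38/3

((2, 0, 0); (1, 1, 0); (1, 1, 1))


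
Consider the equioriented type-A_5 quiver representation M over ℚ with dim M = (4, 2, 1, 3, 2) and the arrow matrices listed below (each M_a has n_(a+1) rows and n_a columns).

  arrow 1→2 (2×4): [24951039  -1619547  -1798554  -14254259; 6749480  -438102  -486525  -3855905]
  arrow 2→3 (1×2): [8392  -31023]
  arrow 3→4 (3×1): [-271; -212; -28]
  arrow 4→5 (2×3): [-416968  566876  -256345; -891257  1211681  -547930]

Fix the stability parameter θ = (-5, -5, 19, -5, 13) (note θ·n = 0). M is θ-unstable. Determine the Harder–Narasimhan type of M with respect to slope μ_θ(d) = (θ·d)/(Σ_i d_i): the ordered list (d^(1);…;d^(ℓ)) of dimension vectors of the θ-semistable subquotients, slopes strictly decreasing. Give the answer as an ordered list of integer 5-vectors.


Via rank(M_{q-1}∘⋯∘M_p): M ≅ I[1,1]^2, I[1,2], I[1,5], I[4,4], I[4,5].
μ_θ-semistable layers: μ^(1)=13; μ^(2)=7; μ^(3)=-5

((0, 0, 0, 0, 2); (0, 0, 1, 1, 0); (4, 2, 0, 2, 0))


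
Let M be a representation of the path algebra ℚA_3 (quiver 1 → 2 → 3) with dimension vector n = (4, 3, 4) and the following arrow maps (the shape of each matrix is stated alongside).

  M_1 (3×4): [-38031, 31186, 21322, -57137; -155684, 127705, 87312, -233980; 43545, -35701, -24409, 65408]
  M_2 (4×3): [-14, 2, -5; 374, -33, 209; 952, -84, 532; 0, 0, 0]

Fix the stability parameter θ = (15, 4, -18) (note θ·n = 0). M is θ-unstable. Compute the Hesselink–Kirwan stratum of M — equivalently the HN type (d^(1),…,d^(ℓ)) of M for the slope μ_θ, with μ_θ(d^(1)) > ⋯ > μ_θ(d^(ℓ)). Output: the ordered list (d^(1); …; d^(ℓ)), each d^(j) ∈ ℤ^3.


Interval decomposition of M: I[1,1], I[1,2], I[1,3]^2, I[3,3]^2.
HN type (ℓ=4): μ^(1)=15; μ^(2)=19/2; μ^(3)=1/3; μ^(4)=-18

((1, 0, 0); (1, 1, 0); (2, 2, 2); (0, 0, 2))


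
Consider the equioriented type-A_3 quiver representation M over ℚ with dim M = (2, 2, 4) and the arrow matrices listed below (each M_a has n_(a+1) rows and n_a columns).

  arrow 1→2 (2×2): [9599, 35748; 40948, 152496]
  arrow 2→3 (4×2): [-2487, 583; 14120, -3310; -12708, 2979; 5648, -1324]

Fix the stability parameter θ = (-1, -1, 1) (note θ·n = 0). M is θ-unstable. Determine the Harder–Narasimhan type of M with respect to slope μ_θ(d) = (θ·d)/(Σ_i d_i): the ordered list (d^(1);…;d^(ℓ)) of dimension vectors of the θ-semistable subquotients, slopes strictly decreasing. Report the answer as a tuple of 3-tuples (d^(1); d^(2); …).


Via rank(M_{q-1}∘⋯∘M_p): M ≅ I[1,1], I[1,3], I[2,3], I[3,3]^2.
μ_θ-semistable layers: μ^(1)=1; μ^(2)=-1

((0, 0, 4); (2, 2, 0))


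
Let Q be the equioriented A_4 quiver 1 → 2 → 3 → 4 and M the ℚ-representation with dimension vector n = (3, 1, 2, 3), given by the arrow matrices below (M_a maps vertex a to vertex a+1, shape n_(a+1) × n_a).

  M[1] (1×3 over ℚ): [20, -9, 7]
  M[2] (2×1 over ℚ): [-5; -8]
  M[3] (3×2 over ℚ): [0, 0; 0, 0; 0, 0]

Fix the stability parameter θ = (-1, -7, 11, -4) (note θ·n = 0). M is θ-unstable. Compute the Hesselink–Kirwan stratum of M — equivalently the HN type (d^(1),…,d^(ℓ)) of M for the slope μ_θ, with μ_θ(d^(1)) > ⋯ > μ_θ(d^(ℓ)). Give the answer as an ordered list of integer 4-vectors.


Interval decomposition of M: I[1,1]^2, I[1,3], I[3,3], I[4,4]^3.
HN type (ℓ=3): μ^(1)=11; μ^(2)=-1; μ^(3)=-4

((0, 0, 2, 0); (2, 0, 0, 0); (1, 1, 0, 3))


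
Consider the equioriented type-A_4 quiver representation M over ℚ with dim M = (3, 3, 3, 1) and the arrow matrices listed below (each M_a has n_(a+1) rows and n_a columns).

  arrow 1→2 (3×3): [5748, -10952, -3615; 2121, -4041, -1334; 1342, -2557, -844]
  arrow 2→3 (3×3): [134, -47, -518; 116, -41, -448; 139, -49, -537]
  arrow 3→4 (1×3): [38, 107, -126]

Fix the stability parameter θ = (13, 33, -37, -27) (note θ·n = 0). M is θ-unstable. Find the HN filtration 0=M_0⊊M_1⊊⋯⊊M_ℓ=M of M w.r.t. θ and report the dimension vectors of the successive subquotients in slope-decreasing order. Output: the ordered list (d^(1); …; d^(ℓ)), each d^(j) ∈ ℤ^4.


Barcode: M ≅ I[1,2], I[1,3], I[1,4], I[3,3]. HN layers by μ_θ (5 steps, strictly decreasing):
  μ^(1)=33; μ^(2)=13; μ^(3)=3; μ^(4)=-9/2; μ^(5)=-37

((0, 1, 0, 0); (1, 0, 0, 0); (1, 1, 1, 0); (1, 1, 1, 1); (0, 0, 1, 0))


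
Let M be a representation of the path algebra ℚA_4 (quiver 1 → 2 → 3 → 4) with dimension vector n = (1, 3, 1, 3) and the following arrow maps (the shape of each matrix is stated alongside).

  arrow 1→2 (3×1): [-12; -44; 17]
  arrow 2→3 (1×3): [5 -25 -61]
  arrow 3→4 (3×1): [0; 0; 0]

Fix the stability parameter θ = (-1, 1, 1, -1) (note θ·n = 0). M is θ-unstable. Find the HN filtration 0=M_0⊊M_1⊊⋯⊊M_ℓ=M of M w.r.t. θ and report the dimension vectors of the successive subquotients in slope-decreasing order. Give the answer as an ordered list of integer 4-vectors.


Interval decomposition of M: I[1,3], I[2,2]^2, I[4,4]^3.
HN type (ℓ=2): μ^(1)=1; μ^(2)=-1

((0, 3, 1, 0); (1, 0, 0, 3))


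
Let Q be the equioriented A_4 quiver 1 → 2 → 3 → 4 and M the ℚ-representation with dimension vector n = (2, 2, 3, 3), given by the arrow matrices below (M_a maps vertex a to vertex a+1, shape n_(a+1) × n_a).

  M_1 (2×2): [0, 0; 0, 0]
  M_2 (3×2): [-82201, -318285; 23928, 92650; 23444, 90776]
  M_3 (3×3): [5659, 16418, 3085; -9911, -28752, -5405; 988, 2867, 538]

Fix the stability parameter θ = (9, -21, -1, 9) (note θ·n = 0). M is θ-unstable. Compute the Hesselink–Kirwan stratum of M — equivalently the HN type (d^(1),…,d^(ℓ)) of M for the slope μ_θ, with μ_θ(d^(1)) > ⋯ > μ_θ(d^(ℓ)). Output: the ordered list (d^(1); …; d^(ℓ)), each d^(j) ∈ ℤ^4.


Interval decomposition of M: I[1,1]^2, I[2,4]^2, I[3,3], I[4,4].
HN type (ℓ=3): μ^(1)=9; μ^(2)=-1; μ^(3)=-21

((2, 0, 0, 3); (0, 0, 3, 0); (0, 2, 0, 0))


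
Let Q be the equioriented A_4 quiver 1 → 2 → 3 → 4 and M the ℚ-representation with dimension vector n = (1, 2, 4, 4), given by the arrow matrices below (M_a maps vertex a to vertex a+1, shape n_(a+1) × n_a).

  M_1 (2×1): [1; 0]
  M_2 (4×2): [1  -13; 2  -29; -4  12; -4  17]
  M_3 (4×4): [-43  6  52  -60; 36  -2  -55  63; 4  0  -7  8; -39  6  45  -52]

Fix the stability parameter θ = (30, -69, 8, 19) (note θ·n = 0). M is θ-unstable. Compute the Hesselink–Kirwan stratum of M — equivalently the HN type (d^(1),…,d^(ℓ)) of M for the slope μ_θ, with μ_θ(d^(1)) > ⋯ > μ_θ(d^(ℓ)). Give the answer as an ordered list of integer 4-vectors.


Via rank(M_{q-1}∘⋯∘M_p): M ≅ I[1,4], I[2,4], I[3,3], I[3,4], I[4,4].
μ_θ-semistable layers: μ^(1)=19; μ^(2)=8; μ^(3)=-39/2; μ^(4)=-69

((0, 0, 0, 4); (0, 0, 4, 0); (1, 1, 0, 0); (0, 1, 0, 0))


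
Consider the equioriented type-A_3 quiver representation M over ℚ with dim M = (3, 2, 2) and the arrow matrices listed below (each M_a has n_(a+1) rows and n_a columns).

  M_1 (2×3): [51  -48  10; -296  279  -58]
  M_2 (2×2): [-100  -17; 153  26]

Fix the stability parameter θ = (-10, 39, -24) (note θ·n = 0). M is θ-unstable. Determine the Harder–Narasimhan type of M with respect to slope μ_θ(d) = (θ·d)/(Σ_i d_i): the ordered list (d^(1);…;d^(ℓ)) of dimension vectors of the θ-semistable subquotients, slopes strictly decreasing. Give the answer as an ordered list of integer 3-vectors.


Interval decomposition of M: I[1,1], I[1,3]^2.
HN type (ℓ=2): μ^(1)=15/2; μ^(2)=-10

((0, 2, 2); (3, 0, 0))


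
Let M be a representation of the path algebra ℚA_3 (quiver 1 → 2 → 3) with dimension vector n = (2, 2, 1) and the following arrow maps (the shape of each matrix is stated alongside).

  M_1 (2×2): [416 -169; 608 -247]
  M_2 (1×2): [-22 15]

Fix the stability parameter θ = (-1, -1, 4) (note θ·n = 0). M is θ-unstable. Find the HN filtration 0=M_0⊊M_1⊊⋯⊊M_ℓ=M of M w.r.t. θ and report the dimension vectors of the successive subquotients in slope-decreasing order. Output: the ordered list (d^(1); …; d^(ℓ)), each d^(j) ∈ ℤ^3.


Interval decomposition of M: I[1,1], I[1,3], I[2,2].
HN type (ℓ=2): μ^(1)=4; μ^(2)=-1

((0, 0, 1); (2, 2, 0))


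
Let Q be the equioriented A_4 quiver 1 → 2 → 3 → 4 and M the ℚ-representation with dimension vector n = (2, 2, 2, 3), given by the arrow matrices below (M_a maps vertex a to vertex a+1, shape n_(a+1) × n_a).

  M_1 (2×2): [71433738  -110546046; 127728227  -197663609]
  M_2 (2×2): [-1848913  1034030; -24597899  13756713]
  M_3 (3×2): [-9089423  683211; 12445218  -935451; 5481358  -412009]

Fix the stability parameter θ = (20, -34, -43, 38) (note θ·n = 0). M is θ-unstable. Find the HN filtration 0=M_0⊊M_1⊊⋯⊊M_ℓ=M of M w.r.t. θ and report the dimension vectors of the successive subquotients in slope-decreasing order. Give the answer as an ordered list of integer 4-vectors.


Via rank(M_{q-1}∘⋯∘M_p): M ≅ I[1,1], I[1,4], I[2,4], I[4,4].
μ_θ-semistable layers: μ^(1)=38; μ^(2)=20; μ^(3)=-19; μ^(4)=-77/2

((0, 0, 0, 3); (1, 0, 0, 0); (1, 1, 1, 0); (0, 1, 1, 0))


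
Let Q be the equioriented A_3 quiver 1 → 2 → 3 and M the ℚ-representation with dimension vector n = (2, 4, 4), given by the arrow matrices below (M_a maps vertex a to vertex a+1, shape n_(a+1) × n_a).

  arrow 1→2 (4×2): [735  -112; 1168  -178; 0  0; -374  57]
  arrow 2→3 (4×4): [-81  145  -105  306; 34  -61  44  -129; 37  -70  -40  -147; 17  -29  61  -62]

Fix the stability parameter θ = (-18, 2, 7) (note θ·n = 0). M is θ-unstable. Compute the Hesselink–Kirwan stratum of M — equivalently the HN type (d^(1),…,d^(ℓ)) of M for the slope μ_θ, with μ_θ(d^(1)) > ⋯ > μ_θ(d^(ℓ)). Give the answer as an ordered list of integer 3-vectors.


Interval decomposition of M: I[1,3]^2, I[2,2], I[2,3], I[3,3].
HN type (ℓ=3): μ^(1)=7; μ^(2)=2; μ^(3)=-18

((0, 0, 4); (0, 4, 0); (2, 0, 0))


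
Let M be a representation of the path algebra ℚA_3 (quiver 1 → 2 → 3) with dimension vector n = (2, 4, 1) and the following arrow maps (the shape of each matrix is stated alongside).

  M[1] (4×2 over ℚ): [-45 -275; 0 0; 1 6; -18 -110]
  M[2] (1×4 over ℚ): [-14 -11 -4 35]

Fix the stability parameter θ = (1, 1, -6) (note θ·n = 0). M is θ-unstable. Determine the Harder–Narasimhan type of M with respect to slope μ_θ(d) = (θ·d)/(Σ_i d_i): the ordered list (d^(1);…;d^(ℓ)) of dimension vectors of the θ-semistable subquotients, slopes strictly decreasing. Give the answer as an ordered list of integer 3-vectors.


Via rank(M_{q-1}∘⋯∘M_p): M ≅ I[1,2], I[1,3], I[2,2]^2.
μ_θ-semistable layers: μ^(1)=1; μ^(2)=-4/3

((1, 3, 0); (1, 1, 1))


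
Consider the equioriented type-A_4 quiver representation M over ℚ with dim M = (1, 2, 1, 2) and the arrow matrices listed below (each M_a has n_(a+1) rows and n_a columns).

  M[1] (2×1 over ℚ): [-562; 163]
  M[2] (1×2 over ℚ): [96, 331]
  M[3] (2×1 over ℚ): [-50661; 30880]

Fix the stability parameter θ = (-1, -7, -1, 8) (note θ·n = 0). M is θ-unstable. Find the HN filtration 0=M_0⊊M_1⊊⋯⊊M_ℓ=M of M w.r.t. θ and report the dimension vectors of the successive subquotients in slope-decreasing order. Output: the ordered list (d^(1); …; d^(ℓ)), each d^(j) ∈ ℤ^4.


Via rank(M_{q-1}∘⋯∘M_p): M ≅ I[1,4], I[2,2], I[4,4].
μ_θ-semistable layers: μ^(1)=8; μ^(2)=-1; μ^(3)=-4; μ^(4)=-7

((0, 0, 0, 2); (0, 0, 1, 0); (1, 1, 0, 0); (0, 1, 0, 0))


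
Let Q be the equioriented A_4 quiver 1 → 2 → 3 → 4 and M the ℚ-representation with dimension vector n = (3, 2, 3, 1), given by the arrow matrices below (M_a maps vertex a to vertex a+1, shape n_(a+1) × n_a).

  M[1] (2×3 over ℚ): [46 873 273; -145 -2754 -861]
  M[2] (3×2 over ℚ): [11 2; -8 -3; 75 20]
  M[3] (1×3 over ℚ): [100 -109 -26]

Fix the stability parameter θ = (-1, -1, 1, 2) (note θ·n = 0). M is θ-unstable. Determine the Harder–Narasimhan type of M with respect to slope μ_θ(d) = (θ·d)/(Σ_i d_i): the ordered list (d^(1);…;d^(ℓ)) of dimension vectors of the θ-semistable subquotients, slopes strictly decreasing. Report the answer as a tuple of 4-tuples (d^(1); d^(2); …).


Via rank(M_{q-1}∘⋯∘M_p): M ≅ I[1,1], I[1,3], I[1,4], I[3,3].
μ_θ-semistable layers: μ^(1)=2; μ^(2)=1; μ^(3)=-1

((0, 0, 0, 1); (0, 0, 3, 0); (3, 2, 0, 0))


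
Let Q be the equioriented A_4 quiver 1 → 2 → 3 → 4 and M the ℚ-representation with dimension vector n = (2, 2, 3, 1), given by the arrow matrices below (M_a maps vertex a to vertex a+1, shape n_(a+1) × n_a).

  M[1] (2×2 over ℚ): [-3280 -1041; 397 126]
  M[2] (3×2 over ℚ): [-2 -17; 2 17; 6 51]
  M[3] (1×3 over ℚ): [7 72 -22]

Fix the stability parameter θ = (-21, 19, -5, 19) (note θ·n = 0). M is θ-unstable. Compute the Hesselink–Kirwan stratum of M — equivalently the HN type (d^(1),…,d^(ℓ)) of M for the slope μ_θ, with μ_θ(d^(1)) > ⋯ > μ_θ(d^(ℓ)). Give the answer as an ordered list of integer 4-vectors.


Via rank(M_{q-1}∘⋯∘M_p): M ≅ I[1,2], I[1,4], I[3,3]^2.
μ_θ-semistable layers: μ^(1)=19; μ^(2)=7; μ^(3)=-5; μ^(4)=-21

((0, 1, 0, 1); (0, 1, 1, 0); (0, 0, 2, 0); (2, 0, 0, 0))


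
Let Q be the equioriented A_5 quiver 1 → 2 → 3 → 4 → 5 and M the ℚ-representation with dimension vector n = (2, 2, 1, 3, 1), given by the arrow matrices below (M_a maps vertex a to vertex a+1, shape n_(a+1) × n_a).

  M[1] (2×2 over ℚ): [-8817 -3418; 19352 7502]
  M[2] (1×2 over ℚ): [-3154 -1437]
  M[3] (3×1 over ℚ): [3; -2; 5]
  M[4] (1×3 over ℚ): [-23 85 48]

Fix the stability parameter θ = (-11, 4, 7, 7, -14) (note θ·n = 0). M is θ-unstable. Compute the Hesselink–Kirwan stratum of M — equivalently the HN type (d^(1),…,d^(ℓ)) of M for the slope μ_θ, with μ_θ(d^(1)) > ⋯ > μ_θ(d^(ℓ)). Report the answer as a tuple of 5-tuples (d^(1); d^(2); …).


Interval decomposition of M: I[1,2], I[1,5], I[4,4]^2.
HN type (ℓ=4): μ^(1)=7; μ^(2)=4; μ^(3)=1; μ^(4)=-11

((0, 0, 0, 2, 0); (0, 1, 0, 0, 0); (0, 1, 1, 1, 1); (2, 0, 0, 0, 0))


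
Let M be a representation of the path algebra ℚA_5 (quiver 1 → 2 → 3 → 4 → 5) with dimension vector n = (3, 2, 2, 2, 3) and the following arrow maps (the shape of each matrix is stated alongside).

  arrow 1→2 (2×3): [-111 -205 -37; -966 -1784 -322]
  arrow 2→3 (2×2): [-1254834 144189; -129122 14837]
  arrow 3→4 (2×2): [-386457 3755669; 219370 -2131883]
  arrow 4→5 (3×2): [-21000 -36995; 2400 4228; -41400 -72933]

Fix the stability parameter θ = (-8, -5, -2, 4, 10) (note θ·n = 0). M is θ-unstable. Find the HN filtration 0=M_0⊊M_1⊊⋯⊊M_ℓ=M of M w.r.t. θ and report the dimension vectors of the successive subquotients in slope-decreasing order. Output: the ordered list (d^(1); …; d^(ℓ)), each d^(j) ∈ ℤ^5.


Via rank(M_{q-1}∘⋯∘M_p): M ≅ I[1,1], I[1,2], I[1,5], I[3,4], I[5,5]^2.
μ_θ-semistable layers: μ^(1)=10; μ^(2)=4; μ^(3)=-2; μ^(4)=-5; μ^(5)=-8

((0, 0, 0, 0, 3); (0, 0, 0, 2, 0); (0, 0, 2, 0, 0); (0, 2, 0, 0, 0); (3, 0, 0, 0, 0))


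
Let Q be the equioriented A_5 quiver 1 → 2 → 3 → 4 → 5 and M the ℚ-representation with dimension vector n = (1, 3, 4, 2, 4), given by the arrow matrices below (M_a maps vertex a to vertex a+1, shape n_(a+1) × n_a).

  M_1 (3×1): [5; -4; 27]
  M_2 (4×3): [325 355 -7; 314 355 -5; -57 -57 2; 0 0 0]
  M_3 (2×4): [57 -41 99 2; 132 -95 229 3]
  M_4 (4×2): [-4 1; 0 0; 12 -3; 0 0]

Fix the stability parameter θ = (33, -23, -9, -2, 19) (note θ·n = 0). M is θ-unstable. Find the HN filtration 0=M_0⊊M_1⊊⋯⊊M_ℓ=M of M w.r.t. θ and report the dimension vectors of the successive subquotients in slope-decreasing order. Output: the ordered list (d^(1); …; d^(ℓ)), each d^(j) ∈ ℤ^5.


Via rank(M_{q-1}∘⋯∘M_p): M ≅ I[1,3], I[2,4], I[2,5], I[3,3], I[5,5]^3.
μ_θ-semistable layers: μ^(1)=19; μ^(2)=1/3; μ^(3)=-2; μ^(4)=-9; μ^(5)=-23

((0, 0, 0, 0, 4); (1, 1, 1, 0, 0); (0, 0, 0, 2, 0); (0, 0, 3, 0, 0); (0, 2, 0, 0, 0))


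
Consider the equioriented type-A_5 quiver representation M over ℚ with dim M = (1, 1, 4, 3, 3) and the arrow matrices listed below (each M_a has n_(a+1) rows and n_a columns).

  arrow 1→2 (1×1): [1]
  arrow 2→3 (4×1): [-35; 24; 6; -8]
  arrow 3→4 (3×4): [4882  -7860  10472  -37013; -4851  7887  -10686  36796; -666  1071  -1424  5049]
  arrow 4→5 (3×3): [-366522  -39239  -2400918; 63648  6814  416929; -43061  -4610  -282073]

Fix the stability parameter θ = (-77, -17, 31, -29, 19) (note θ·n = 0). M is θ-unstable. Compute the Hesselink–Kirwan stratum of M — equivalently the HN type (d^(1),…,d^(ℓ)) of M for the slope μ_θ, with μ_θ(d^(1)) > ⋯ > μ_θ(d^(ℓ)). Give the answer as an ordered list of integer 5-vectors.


Via rank(M_{q-1}∘⋯∘M_p): M ≅ I[1,5], I[3,3], I[3,5]^2.
μ_θ-semistable layers: μ^(1)=31; μ^(2)=19; μ^(3)=1; μ^(4)=-17; μ^(5)=-77

((0, 0, 1, 0, 0); (0, 0, 0, 0, 3); (0, 0, 3, 3, 0); (0, 1, 0, 0, 0); (1, 0, 0, 0, 0))


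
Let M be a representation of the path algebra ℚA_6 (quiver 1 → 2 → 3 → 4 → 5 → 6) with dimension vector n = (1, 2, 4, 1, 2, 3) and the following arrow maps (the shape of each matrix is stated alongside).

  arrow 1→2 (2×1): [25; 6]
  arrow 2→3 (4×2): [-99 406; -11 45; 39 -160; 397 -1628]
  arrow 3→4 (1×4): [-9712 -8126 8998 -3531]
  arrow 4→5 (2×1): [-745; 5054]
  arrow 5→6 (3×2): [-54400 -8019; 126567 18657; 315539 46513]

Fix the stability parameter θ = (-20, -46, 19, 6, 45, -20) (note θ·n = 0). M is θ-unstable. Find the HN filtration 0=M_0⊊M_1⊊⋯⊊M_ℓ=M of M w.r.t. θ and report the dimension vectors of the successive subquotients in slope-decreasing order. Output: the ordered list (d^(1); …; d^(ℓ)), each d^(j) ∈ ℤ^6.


Barcode: M ≅ I[1,6], I[2,3], I[3,3]^2, I[5,6], I[6,6]. HN layers by μ_θ (5 steps, strictly decreasing):
  μ^(1)=19; μ^(2)=25/2; μ^(3)=-20; μ^(4)=-33; μ^(5)=-46

((0, 0, 3, 0, 0, 0); (0, 0, 1, 1, 2, 2); (0, 0, 0, 0, 0, 1); (1, 1, 0, 0, 0, 0); (0, 1, 0, 0, 0, 0))


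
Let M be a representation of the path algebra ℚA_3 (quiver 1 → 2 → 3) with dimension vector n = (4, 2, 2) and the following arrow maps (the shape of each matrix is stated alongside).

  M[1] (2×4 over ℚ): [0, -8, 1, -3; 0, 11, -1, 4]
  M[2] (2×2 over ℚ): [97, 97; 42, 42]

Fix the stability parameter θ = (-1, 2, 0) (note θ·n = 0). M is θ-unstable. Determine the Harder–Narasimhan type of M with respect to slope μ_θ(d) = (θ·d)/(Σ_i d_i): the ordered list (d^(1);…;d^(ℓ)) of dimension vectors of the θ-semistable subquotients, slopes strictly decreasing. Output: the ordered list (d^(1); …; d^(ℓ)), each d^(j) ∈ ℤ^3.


Via rank(M_{q-1}∘⋯∘M_p): M ≅ I[1,1]^2, I[1,2], I[1,3], I[3,3].
μ_θ-semistable layers: μ^(1)=2; μ^(2)=1; μ^(3)=0; μ^(4)=-1

((0, 1, 0); (0, 1, 1); (0, 0, 1); (4, 0, 0))


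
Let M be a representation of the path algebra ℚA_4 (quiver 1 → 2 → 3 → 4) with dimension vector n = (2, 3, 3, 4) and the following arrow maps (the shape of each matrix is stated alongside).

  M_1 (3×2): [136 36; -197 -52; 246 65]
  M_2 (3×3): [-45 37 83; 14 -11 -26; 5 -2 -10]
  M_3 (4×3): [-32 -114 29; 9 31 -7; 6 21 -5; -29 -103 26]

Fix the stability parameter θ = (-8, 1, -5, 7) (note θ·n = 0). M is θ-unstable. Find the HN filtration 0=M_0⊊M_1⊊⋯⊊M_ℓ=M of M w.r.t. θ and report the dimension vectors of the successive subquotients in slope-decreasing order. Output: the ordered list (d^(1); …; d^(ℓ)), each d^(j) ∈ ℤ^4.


Via rank(M_{q-1}∘⋯∘M_p): M ≅ I[1,4]^2, I[2,4], I[4,4].
μ_θ-semistable layers: μ^(1)=7; μ^(2)=-2; μ^(3)=-8

((0, 0, 0, 4); (0, 3, 3, 0); (2, 0, 0, 0))


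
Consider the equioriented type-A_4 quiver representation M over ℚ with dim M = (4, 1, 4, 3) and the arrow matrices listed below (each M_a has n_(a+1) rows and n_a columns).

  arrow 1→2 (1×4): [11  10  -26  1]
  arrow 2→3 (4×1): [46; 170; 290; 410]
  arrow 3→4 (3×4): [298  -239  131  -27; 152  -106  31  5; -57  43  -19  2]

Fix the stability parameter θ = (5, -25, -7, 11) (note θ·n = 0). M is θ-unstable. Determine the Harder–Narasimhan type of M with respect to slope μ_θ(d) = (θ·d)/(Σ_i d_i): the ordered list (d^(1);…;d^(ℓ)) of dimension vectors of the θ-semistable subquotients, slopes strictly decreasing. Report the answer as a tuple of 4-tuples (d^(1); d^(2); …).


Via rank(M_{q-1}∘⋯∘M_p): M ≅ I[1,1]^3, I[1,4], I[3,3], I[3,4]^2.
μ_θ-semistable layers: μ^(1)=11; μ^(2)=5; μ^(3)=-7; μ^(4)=-10

((0, 0, 0, 3); (3, 0, 0, 0); (0, 0, 4, 0); (1, 1, 0, 0))
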